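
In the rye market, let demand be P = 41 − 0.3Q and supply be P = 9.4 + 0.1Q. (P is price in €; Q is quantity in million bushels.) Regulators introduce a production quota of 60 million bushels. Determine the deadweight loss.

€72.20 million

Competitive equilibrium: 41 − 0.3Q = 9.4 + 0.1Q → Q* = 79, P* = 17.3.
At Q = 60: demand price = 41 − 0.3·60 = 23; supply price = 9.4 + 0.1·60 = 15.4.
ΔQ = 79 − 60 = 19; wedge = 23 − 15.4 = 7.6.
The triangle = ½ × 19 × 7.6 = €72.20 million.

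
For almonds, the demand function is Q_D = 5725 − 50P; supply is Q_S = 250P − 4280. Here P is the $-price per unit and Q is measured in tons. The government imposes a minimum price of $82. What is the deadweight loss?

$71004.675

In inverse form: demand P = 114.5 − 0.02Q, supply P = 17.12 + 0.004Q.
Competitive equilibrium: 114.5 − 0.02Q = 17.12 + 0.004Q → Q* = 4057.5, P* = 33.35.
At the floor P = 82, quantity demanded = (114.5 − 82)/0.02 = 1625.
Sellers' marginal cost at Q' = 1625: 17.12 + 0.004·1625 = 23.62.
ΔQ = 4057.5 − 1625 = 2432.5; wedge = 82 − 23.62 = 58.38.
Deadweight loss = ½ × 2432.5 × 58.38 = $71004.675.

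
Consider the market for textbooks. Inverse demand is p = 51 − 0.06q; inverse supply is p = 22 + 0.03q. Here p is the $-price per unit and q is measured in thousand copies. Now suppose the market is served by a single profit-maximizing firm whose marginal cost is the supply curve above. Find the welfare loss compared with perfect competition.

$747.56 thousand

Competitive equilibrium: 51 − 0.06q = 22 + 0.03q → q* = 322.2222, p* = 31.6667.
Marginal revenue: MR = 51 − 0.12q. Set MR = MC: 51 − 0.12q = 22 + 0.03q → q_m = 193.3333.
Price p_m = 51 − 0.06·193.3333 = 39.4; MC(q_m) = 22 + 0.03·193.3333 = 27.8.
Competitive q* = 322.2222, so Δq = 128.8889; wedge = 39.4 − 27.8 = 11.6.
Deadweight loss = ½ × 128.8889 × 11.6 = $747.56 thousand.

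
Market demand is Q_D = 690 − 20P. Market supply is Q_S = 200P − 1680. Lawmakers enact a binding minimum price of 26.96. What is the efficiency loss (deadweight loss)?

In inverse form: demand P = 34.5 − 0.05Q, supply P = 8.4 + 0.005Q.
Competitive equilibrium: 34.5 − 0.05Q = 8.4 + 0.005Q → Q* = 474.5455, P* = 10.7727.
At the floor P = 26.96, quantity demanded = (34.5 − 26.96)/0.05 = 150.8.
Sellers' marginal cost at Q' = 150.8: 8.4 + 0.005·150.8 = 9.154.
ΔQ = 474.5455 − 150.8 = 323.7455; wedge = 26.96 − 9.154 = 17.806.
Welfare loss = ½ × 323.7455 × 17.806 = 2882.31.

2882.31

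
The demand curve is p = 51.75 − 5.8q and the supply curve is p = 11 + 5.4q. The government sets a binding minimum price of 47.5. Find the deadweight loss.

Competitive equilibrium: 51.75 − 5.8q = 11 + 5.4q → q* = 3.6384, p* = 30.6473.
At the floor p = 47.5, quantity demanded = (51.75 − 47.5)/5.8 = 0.7328.
Sellers' marginal cost at q' = 0.7328: 11 + 5.4·0.7328 = 14.9571.
Δq = 3.6384 − 0.7328 = 2.9056; wedge = 47.5 − 14.9571 = 32.5429.
Welfare loss = ½ × 2.9056 × 32.5429 = 47.28.

47.28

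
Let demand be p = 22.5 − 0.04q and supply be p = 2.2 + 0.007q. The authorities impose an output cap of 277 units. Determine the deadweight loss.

Competitive equilibrium: 22.5 − 0.04q = 2.2 + 0.007q → q* = 431.9149, p* = 5.2234.
At q = 277: demand price = 22.5 − 0.04·277 = 11.42; supply price = 2.2 + 0.007·277 = 4.139.
Δq = 431.9149 − 277 = 154.9149; wedge = 11.42 − 4.139 = 7.281.
Welfare loss = ½ × 154.9149 × 7.281 = 563.97.

563.97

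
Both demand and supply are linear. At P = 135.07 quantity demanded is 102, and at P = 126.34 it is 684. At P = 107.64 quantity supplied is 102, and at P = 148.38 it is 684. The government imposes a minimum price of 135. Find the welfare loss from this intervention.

4298.83

Demand slope = (126.34 − 135.07)/(684 − 102) = −0.015, so P = 136.6 − 0.015Q.
Supply slope = (148.38 − 107.64)/(684 − 102) = 0.07, so P = 100.5 + 0.07Q.
Competitive equilibrium: 136.6 − 0.015Q = 100.5 + 0.07Q → Q* = 424.70588, P* = 130.22941.
At the floor P = 135, quantity demanded = (136.6 − 135)/0.015 = 106.66667.
Sellers' marginal cost at Q' = 106.66667: 100.5 + 0.07·106.66667 = 107.96667.
ΔQ = 424.70588 − 106.66667 = 318.03921; wedge = 135 − 107.96667 = 27.03333.
Welfare loss = ½ × 318.03921 × 27.03333 = 4298.83.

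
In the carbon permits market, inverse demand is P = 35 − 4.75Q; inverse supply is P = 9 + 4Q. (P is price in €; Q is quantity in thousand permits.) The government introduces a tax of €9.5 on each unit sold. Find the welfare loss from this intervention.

Competitive equilibrium: 35 − 4.75Q = 9 + 4Q → Q* = 2.9714, P* = 20.8857.
With the tax, the buyer price exceeds the seller price by 9.5: (35 − 4.75Q) − (9 + 4Q) = 9.5 → Q' = 1.8857.
ΔQ = 2.9714 − 1.8857 = 1.0857; the wedge equals the tax, 9.5.
DWL = ½ × 1.0857 × 9.5 = €5.16 thousand.

€5.16 thousand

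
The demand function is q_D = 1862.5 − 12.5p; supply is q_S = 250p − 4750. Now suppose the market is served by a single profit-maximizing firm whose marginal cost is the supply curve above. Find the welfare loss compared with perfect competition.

23937

In inverse form: demand p = 149 − 0.08q, supply p = 19 + 0.004q.
Competitive equilibrium: 149 − 0.08q = 19 + 0.004q → q* = 1547.61905, p* = 25.19048.
Marginal revenue: MR = 149 − 0.16q. Set MR = MC: 149 − 0.16q = 19 + 0.004q → q_m = 792.68293.
Price p_m = 149 − 0.08·792.68293 = 85.58537; MC(q_m) = 19 + 0.004·792.68293 = 22.17073.
Competitive q* = 1547.61905, so Δq = 754.93612; wedge = 85.58537 − 22.17073 = 63.41464.
Deadweight loss = ½ × 754.93612 × 63.41464 = 23937.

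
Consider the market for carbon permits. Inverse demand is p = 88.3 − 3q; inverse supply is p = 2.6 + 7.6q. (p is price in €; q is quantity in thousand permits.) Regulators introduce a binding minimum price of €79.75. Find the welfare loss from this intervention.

€145.24 thousand

Competitive equilibrium: 88.3 − 3q = 2.6 + 7.6q → q* = 8.0849, p* = 64.0453.
At the floor p = 79.75, quantity demanded = (88.3 − 79.75)/3 = 2.85.
Sellers' marginal cost at q' = 2.85: 2.6 + 7.6·2.85 = 24.26.
Δq = 8.0849 − 2.85 = 5.2349; wedge = 79.75 − 24.26 = 55.49.
Deadweight loss = ½ × 5.2349 × 55.49 = €145.24 thousand.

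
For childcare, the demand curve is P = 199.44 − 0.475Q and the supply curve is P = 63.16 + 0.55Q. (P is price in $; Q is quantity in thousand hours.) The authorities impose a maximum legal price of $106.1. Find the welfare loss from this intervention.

Competitive equilibrium: 199.44 − 0.475Q = 63.16 + 0.55Q → Q* = 132.9561, P* = 136.28585.
At the ceiling P = 106.1, quantity supplied = (106.1 − 63.16)/0.55 = 78.07273.
Willingness to pay at Q' = 78.07273: 199.44 − 0.475·78.07273 = 162.35545.
ΔQ = 132.9561 − 78.07273 = 54.88337; wedge = 162.35545 − 106.1 = 56.25545.
DWL = ½ × 54.88337 × 56.25545 = $1543.74 thousand.

$1543.74 thousand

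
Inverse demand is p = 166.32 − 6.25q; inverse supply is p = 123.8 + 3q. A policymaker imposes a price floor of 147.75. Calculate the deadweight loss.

Competitive equilibrium: 166.32 − 6.25q = 123.8 + 3q → q* = 4.5968, p* = 137.5903.
At the floor p = 147.75, quantity demanded = (166.32 − 147.75)/6.25 = 2.9712.
Sellers' marginal cost at q' = 2.9712: 123.8 + 3·2.9712 = 132.7136.
Δq = 4.5968 − 2.9712 = 1.6256; wedge = 147.75 − 132.7136 = 15.0364.
DWL = ½ × 1.6256 × 15.0364 = 12.22.

12.22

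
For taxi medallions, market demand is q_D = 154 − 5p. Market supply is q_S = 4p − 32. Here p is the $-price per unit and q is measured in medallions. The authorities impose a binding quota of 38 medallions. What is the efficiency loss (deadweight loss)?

In inverse form: demand p = 30.8 − 0.2q, supply p = 8 + 0.25q.
Competitive equilibrium: 30.8 − 0.2q = 8 + 0.25q → q* = 50.6667, p* = 20.6667.
At q = 38: demand price = 30.8 − 0.2·38 = 23.2; supply price = 8 + 0.25·38 = 17.5.
Δq = 50.6667 − 38 = 12.6667; wedge = 23.2 − 17.5 = 5.7.
DWL = ½ × 12.6667 × 5.7 = $36.10.

$36.10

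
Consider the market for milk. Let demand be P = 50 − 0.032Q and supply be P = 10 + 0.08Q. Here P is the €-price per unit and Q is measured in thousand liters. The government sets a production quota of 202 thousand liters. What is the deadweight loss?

€1347.88 thousand

Competitive equilibrium: 50 − 0.032Q = 10 + 0.08Q → Q* = 357.1429, P* = 38.5714.
At Q = 202: demand price = 50 − 0.032·202 = 43.536; supply price = 10 + 0.08·202 = 26.16.
ΔQ = 357.1429 − 202 = 155.1429; wedge = 43.536 − 26.16 = 17.376.
Welfare loss = ½ × 155.1429 × 17.376 = €1347.88 thousand.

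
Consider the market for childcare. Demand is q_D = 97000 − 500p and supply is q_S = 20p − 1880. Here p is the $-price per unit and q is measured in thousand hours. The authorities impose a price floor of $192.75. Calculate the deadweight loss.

$43810.10 thousand

In inverse form: demand p = 194 − 0.002q, supply p = 94 + 0.05q.
Competitive equilibrium: 194 − 0.002q = 94 + 0.05q → q* = 1923.0769, p* = 190.1538.
At the floor p = 192.75, quantity demanded = (194 − 192.75)/0.002 = 625.
Sellers' marginal cost at q' = 625: 94 + 0.05·625 = 125.25.
Δq = 1923.0769 − 625 = 1298.0769; wedge = 192.75 − 125.25 = 67.5.
Deadweight loss = ½ × 1298.0769 × 67.5 = $43810.10 thousand.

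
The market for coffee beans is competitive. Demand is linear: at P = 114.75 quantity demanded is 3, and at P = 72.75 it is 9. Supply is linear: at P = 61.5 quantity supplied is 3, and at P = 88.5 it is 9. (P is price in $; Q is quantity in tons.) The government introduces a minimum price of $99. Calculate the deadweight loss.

Demand slope = (72.75 − 114.75)/(9 − 3) = −7, so P = 135.75 − 7Q.
Supply slope = (88.5 − 61.5)/(9 − 3) = 4.5, so P = 48 + 4.5Q.
Competitive equilibrium: 135.75 − 7Q = 48 + 4.5Q → Q* = 7.6304, P* = 82.337.
At the floor P = 99, quantity demanded = (135.75 − 99)/7 = 5.25.
Sellers' marginal cost at Q' = 5.25: 48 + 4.5·5.25 = 71.625.
ΔQ = 7.6304 − 5.25 = 2.3804; wedge = 99 − 71.625 = 27.375.
Deadweight loss = ½ × 2.3804 × 27.375 = $32.58.

$32.58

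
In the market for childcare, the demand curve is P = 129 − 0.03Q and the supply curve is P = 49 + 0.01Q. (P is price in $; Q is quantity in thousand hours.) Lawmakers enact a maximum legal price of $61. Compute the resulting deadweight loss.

Competitive equilibrium: 129 − 0.03Q = 49 + 0.01Q → Q* = 2000, P* = 69.
At the ceiling P = 61, quantity supplied = (61 − 49)/0.01 = 1200.
Willingness to pay at Q' = 1200: 129 − 0.03·1200 = 93.
ΔQ = 2000 − 1200 = 800; wedge = 93 − 61 = 32.
The triangle = ½ × 800 × 32 = $12800 thousand.

$12800 thousand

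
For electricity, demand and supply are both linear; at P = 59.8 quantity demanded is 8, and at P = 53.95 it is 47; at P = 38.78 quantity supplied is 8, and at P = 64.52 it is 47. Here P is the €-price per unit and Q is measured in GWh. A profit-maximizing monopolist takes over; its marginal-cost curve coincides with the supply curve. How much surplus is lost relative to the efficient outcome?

Demand slope = (53.95 − 59.8)/(47 − 8) = −0.15, so P = 61 − 0.15Q.
Supply slope = (64.52 − 38.78)/(47 − 8) = 0.66, so P = 33.5 + 0.66Q.
Competitive equilibrium: 61 − 0.15Q = 33.5 + 0.66Q → Q* = 33.9506, P* = 55.9074.
Marginal revenue: MR = 61 − 0.3Q. Set MR = MC: 61 − 0.3Q = 33.5 + 0.66Q → Q_m = 28.6458.
Price P_m = 61 − 0.15·28.6458 = 56.7031; MC(Q_m) = 33.5 + 0.66·28.6458 = 52.4062.
Competitive Q* = 33.9506, so ΔQ = 5.3048; wedge = 56.7031 − 52.4062 = 4.2969.
The triangle = ½ × 5.3048 × 4.2969 = €11.40.

€11.40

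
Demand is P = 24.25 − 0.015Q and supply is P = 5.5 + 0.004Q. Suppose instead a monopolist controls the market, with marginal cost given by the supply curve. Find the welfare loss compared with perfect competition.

1800.71

Competitive equilibrium: 24.25 − 0.015Q = 5.5 + 0.004Q → Q* = 986.84211, P* = 9.44737.
Marginal revenue: MR = 24.25 − 0.03Q. Set MR = MC: 24.25 − 0.03Q = 5.5 + 0.004Q → Q_m = 551.47059.
Price P_m = 24.25 − 0.015·551.47059 = 15.97794; MC(Q_m) = 5.5 + 0.004·551.47059 = 7.70588.
Competitive Q* = 986.84211, so ΔQ = 435.37152; wedge = 15.97794 − 7.70588 = 8.27206.
DWL = ½ × 435.37152 × 8.27206 = 1800.71.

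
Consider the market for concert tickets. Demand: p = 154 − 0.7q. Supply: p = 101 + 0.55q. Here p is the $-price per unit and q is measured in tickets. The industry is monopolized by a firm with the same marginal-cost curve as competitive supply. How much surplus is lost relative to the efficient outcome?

Competitive equilibrium: 154 − 0.7q = 101 + 0.55q → q* = 42.4, p* = 124.32.
Marginal revenue: MR = 154 − 1.4q. Set MR = MC: 154 − 1.4q = 101 + 0.55q → q_m = 27.1795.
Price p_m = 154 − 0.7·27.1795 = 134.9744; MC(q_m) = 101 + 0.55·27.1795 = 115.9487.
Competitive q* = 42.4, so Δq = 15.2205; wedge = 134.9744 − 115.9487 = 19.0257.
Deadweight loss = ½ × 15.2205 × 19.0257 = $144.79.

$144.79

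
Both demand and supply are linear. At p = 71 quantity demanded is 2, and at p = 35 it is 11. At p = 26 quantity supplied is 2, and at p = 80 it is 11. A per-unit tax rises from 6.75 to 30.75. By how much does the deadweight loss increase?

45

Demand slope = (35 − 71)/(11 − 2) = −4, so p = 79 − 4q.
Supply slope = (80 − 26)/(11 − 2) = 6, so p = 14 + 6q.
Competitive equilibrium: 79 − 4q = 14 + 6q → q* = 6.5, p* = 53.
For a per-unit tax t: Δq = t/10, so DWL = ½·t·(t/10) = t²/20.
At t = 6.75: DWL = 2.278. At t = 30.75: DWL = 47.278.
Increase = 47.278 − 2.278 = 45.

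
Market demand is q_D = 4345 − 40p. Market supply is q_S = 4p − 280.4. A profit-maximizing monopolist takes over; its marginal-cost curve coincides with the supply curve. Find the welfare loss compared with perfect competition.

18.74

In inverse form: demand p = 108.625 − 0.025q, supply p = 70.1 + 0.25q.
Competitive equilibrium: 108.625 − 0.025q = 70.1 + 0.25q → q* = 140.0909, p* = 105.1227.
Marginal revenue: MR = 108.625 − 0.05q. Set MR = MC: 108.625 − 0.05q = 70.1 + 0.25q → q_m = 128.4167.
Price p_m = 108.625 − 0.025·128.4167 = 105.4146; MC(q_m) = 70.1 + 0.25·128.4167 = 102.2042.
Competitive q* = 140.0909, so Δq = 11.6742; wedge = 105.4146 − 102.2042 = 3.2104.
The triangle = ½ × 11.6742 × 3.2104 = 18.74.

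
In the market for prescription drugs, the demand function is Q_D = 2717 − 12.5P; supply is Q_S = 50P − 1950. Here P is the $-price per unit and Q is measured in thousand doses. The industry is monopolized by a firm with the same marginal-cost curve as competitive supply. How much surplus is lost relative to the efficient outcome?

$31419.55 thousand

In inverse form: demand P = 217.36 − 0.08Q, supply P = 39 + 0.02Q.
Competitive equilibrium: 217.36 − 0.08Q = 39 + 0.02Q → Q* = 1783.6, P* = 74.672.
Marginal revenue: MR = 217.36 − 0.16Q. Set MR = MC: 217.36 − 0.16Q = 39 + 0.02Q → Q_m = 990.888889.
Price P_m = 217.36 − 0.08·990.888889 = 138.088889; MC(Q_m) = 39 + 0.02·990.888889 = 58.817778.
Competitive Q* = 1783.6, so ΔQ = 792.711111; wedge = 138.088889 − 58.817778 = 79.271111.
Welfare loss = ½ × 792.711111 × 79.271111 = $31419.55 thousand.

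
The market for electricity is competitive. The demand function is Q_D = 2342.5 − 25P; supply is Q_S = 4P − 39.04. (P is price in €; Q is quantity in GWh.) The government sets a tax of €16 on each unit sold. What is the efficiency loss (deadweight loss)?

In inverse form: demand P = 93.7 − 0.04Q, supply P = 9.76 + 0.25Q.
Competitive equilibrium: 93.7 − 0.04Q = 9.76 + 0.25Q → Q* = 289.4483, P* = 82.1221.
With the tax, the buyer price exceeds the seller price by 16: (93.7 − 0.04Q) − (9.76 + 0.25Q) = 16 → Q' = 234.2759.
ΔQ = 289.4483 − 234.2759 = 55.1724; the wedge equals the tax, 16.
DWL = ½ × 55.1724 × 16 = €441.38.

€441.38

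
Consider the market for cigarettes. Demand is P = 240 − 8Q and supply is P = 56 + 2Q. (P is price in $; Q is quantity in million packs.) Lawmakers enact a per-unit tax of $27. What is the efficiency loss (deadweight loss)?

Competitive equilibrium: 240 − 8Q = 56 + 2Q → Q* = 18.4, P* = 92.8.
With the tax, the buyer price exceeds the seller price by 27: (240 − 8Q) − (56 + 2Q) = 27 → Q' = 15.7.
ΔQ = 18.4 − 15.7 = 2.7; the wedge equals the tax, 27.
Welfare loss = ½ × 2.7 × 27 = $36.45 million.

$36.45 million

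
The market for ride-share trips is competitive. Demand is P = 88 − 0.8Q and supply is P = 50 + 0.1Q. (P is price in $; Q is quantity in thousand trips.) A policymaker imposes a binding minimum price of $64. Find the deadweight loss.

$67.22 thousand

Competitive equilibrium: 88 − 0.8Q = 50 + 0.1Q → Q* = 42.2222, P* = 54.2222.
At the floor P = 64, quantity demanded = (88 − 64)/0.8 = 30.
Sellers' marginal cost at Q' = 30: 50 + 0.1·30 = 53.
ΔQ = 42.2222 − 30 = 12.2222; wedge = 64 − 53 = 11.
The triangle = ½ × 12.2222 × 11 = $67.22 thousand.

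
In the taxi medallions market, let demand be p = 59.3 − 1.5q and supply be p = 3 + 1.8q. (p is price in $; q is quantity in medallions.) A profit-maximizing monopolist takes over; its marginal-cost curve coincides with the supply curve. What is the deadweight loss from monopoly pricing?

Competitive equilibrium: 59.3 − 1.5q = 3 + 1.8q → q* = 17.0606, p* = 33.7091.
Marginal revenue: MR = 59.3 − 3q. Set MR = MC: 59.3 − 3q = 3 + 1.8q → q_m = 11.7292.
Price p_m = 59.3 − 1.5·11.7292 = 41.7062; MC(q_m) = 3 + 1.8·11.7292 = 24.1126.
Competitive q* = 17.0606, so Δq = 5.3314; wedge = 41.7062 − 24.1126 = 17.5936.
Welfare loss = ½ × 5.3314 × 17.5936 = $46.90.

$46.90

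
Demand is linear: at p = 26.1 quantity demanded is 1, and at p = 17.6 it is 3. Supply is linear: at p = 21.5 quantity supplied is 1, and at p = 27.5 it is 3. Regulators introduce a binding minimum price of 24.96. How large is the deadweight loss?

Demand slope = (17.6 − 26.1)/(3 − 1) = −4.25, so p = 30.35 − 4.25q.
Supply slope = (27.5 − 21.5)/(3 − 1) = 3, so p = 18.5 + 3q.
Competitive equilibrium: 30.35 − 4.25q = 18.5 + 3q → q* = 1.6345, p* = 23.4034.
At the floor p = 24.96, quantity demanded = (30.35 − 24.96)/4.25 = 1.2682.
Sellers' marginal cost at q' = 1.2682: 18.5 + 3·1.2682 = 22.3046.
Δq = 1.6345 − 1.2682 = 0.3663; wedge = 24.96 − 22.3046 = 2.6554.
Welfare loss = ½ × 0.3663 × 2.6554 = 0.49.

0.49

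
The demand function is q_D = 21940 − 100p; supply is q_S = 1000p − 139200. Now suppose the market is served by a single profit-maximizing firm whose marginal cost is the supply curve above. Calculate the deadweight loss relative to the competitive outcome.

In inverse form: demand p = 219.4 − 0.01q, supply p = 139.2 + 0.001q.
Competitive equilibrium: 219.4 − 0.01q = 139.2 + 0.001q → q* = 7290.909091, p* = 146.490909.
Marginal revenue: MR = 219.4 − 0.02q. Set MR = MC: 219.4 − 0.02q = 139.2 + 0.001q → q_m = 3819.047619.
Price p_m = 219.4 − 0.01·3819.047619 = 181.209524; MC(q_m) = 139.2 + 0.001·3819.047619 = 143.019048.
Competitive q* = 7290.909091, so Δq = 3471.861472; wedge = 181.209524 − 143.019048 = 38.190476.
The triangle = ½ × 3471.861472 × 38.190476 = 66296.02.

66296.02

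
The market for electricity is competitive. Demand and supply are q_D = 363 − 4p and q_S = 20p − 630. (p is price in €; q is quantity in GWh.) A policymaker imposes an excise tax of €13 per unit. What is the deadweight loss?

€281.67

In inverse form: demand p = 90.75 − 0.25q, supply p = 31.5 + 0.05q.
Competitive equilibrium: 90.75 − 0.25q = 31.5 + 0.05q → q* = 197.5, p* = 41.375.
With the tax, the buyer price exceeds the seller price by 13: (90.75 − 0.25q) − (31.5 + 0.05q) = 13 → q' = 154.1667.
Δq = 197.5 − 154.1667 = 43.3333; the wedge equals the tax, 13.
The triangle = ½ × 43.3333 × 13 = €281.67.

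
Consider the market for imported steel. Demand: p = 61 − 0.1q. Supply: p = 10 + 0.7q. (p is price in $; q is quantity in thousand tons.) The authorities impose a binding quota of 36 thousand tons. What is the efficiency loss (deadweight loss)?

Competitive equilibrium: 61 − 0.1q = 10 + 0.7q → q* = 63.75, p* = 54.625.
At q = 36: demand price = 61 − 0.1·36 = 57.4; supply price = 10 + 0.7·36 = 35.2.
Δq = 63.75 − 36 = 27.75; wedge = 57.4 − 35.2 = 22.2.
Deadweight loss = ½ × 27.75 × 22.2 = $308.025 thousand.

$308.025 thousand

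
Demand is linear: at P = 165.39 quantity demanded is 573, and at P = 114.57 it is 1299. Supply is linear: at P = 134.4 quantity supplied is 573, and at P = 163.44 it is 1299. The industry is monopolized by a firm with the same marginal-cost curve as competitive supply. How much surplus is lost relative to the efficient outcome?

6076.72

Demand slope = (114.57 − 165.39)/(1299 − 573) = −0.07, so P = 205.5 − 0.07Q.
Supply slope = (163.44 − 134.4)/(1299 − 573) = 0.04, so P = 111.48 + 0.04Q.
Competitive equilibrium: 205.5 − 0.07Q = 111.48 + 0.04Q → Q* = 854.72727, P* = 145.66909.
Marginal revenue: MR = 205.5 − 0.14Q. Set MR = MC: 205.5 − 0.14Q = 111.48 + 0.04Q → Q_m = 522.33333.
Price P_m = 205.5 − 0.07·522.33333 = 168.93667; MC(Q_m) = 111.48 + 0.04·522.33333 = 132.37333.
Competitive Q* = 854.72727, so ΔQ = 332.39394; wedge = 168.93667 − 132.37333 = 36.56334.
The triangle = ½ × 332.39394 × 36.56334 = 6076.72.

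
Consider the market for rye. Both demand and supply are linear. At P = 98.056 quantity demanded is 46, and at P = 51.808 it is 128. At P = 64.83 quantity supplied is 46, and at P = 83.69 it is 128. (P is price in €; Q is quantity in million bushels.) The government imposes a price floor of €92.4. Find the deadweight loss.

€401.92 million

Demand slope = (51.808 − 98.056)/(128 − 46) = −0.564, so P = 124 − 0.564Q.
Supply slope = (83.69 − 64.83)/(128 − 46) = 0.23, so P = 54.25 + 0.23Q.
Competitive equilibrium: 124 − 0.564Q = 54.25 + 0.23Q → Q* = 87.8463, P* = 74.4547.
At the floor P = 92.4, quantity demanded = (124 − 92.4)/0.564 = 56.0284.
Sellers' marginal cost at Q' = 56.0284: 54.25 + 0.23·56.0284 = 67.1365.
ΔQ = 87.8463 − 56.0284 = 31.8179; wedge = 92.4 − 67.1365 = 25.2635.
DWL = ½ × 31.8179 × 25.2635 = €401.92 million.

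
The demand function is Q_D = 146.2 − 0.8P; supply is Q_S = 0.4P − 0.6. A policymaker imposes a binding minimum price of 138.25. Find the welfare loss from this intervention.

In inverse form: demand P = 182.75 − 1.25Q, supply P = 1.5 + 2.5Q.
Competitive equilibrium: 182.75 − 1.25Q = 1.5 + 2.5Q → Q* = 48.3333, P* = 122.3333.
At the floor P = 138.25, quantity demanded = (182.75 − 138.25)/1.25 = 35.6.
Sellers' marginal cost at Q' = 35.6: 1.5 + 2.5·35.6 = 90.5.
ΔQ = 48.3333 − 35.6 = 12.7333; wedge = 138.25 − 90.5 = 47.75.
Welfare loss = ½ × 12.7333 × 47.75 = 304.01.

304.01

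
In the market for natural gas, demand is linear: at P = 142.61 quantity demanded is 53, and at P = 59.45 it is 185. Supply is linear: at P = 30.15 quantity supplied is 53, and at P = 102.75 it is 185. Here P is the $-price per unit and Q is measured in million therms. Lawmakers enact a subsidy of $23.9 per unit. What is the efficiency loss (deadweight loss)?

Demand slope = (59.45 − 142.61)/(185 − 53) = −0.63, so P = 176 − 0.63Q.
Supply slope = (102.75 − 30.15)/(185 − 53) = 0.55, so P = 1 + 0.55Q.
Competitive equilibrium: 176 − 0.63Q = 1 + 0.55Q → Q* = 148.3051, P* = 82.5678.
The subsidy lowers effective supply by 23.9: P = 0.55Q − 22.9.
New quantity: 176 − 0.63Q = 0.55Q − 22.9 → Q' = 168.5593.
Overproduction ΔQ = 168.5593 − 148.3051 = 20.2542; wedge = subsidy = 23.9.
DWL = ½ × 20.2542 × 23.9 = $242.04 million.

$242.04 million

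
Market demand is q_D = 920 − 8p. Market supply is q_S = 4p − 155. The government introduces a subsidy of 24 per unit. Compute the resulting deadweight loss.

In inverse form: demand p = 115 − 0.125q, supply p = 38.75 + 0.25q.
Competitive equilibrium: 115 − 0.125q = 38.75 + 0.25q → q* = 203.3333, p* = 89.5833.
The subsidy lowers effective supply by 24: p = 14.75 + 0.25q.
New quantity: 115 − 0.125q = 14.75 + 0.25q → q' = 267.3333.
Overproduction Δq = 267.3333 − 203.3333 = 64; wedge = subsidy = 24.
DWL = ½ × 64 × 24 = 768.

768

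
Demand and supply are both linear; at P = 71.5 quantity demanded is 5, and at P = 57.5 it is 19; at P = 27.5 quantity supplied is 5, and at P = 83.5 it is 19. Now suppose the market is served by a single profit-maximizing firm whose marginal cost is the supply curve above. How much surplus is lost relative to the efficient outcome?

Demand slope = (57.5 − 71.5)/(19 − 5) = −1, so P = 76.5 − Q.
Supply slope = (83.5 − 27.5)/(19 − 5) = 4, so P = 7.5 + 4Q.
Competitive equilibrium: 76.5 − Q = 7.5 + 4Q → Q* = 13.8, P* = 62.7.
Marginal revenue: MR = 76.5 − 2Q. Set MR = MC: 76.5 − 2Q = 7.5 + 4Q → Q_m = 11.5.
Price P_m = 76.5 − 1·11.5 = 65; MC(Q_m) = 7.5 + 4·11.5 = 53.5.
Competitive Q* = 13.8, so ΔQ = 2.3; wedge = 65 − 53.5 = 11.5.
Welfare loss = ½ × 2.3 × 11.5 = 13.225.

13.225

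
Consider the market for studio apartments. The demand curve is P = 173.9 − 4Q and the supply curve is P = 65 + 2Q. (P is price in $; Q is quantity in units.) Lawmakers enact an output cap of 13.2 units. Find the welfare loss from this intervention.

Competitive equilibrium: 173.9 − 4Q = 65 + 2Q → Q* = 18.15, P* = 101.3.
At Q = 13.2: demand price = 173.9 − 4·13.2 = 121.1; supply price = 65 + 2·13.2 = 91.4.
ΔQ = 18.15 − 13.2 = 4.95; wedge = 121.1 − 91.4 = 29.7.
DWL = ½ × 4.95 × 29.7 = $73.51.

$73.51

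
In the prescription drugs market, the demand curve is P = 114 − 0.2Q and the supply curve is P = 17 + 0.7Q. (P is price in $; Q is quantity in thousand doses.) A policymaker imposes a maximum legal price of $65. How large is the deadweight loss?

$691.71 thousand

Competitive equilibrium: 114 − 0.2Q = 17 + 0.7Q → Q* = 107.7778, P* = 92.4444.
At the ceiling P = 65, quantity supplied = (65 − 17)/0.7 = 68.5714.
Willingness to pay at Q' = 68.5714: 114 − 0.2·68.5714 = 100.2857.
ΔQ = 107.7778 − 68.5714 = 39.2064; wedge = 100.2857 − 65 = 35.2857.
Welfare loss = ½ × 39.2064 × 35.2857 = $691.71 thousand.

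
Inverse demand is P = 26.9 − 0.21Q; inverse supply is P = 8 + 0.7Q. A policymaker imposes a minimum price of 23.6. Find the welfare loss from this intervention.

Competitive equilibrium: 26.9 − 0.21Q = 8 + 0.7Q → Q* = 20.7692, P* = 22.5385.
At the floor P = 23.6, quantity demanded = (26.9 − 23.6)/0.21 = 15.7143.
Sellers' marginal cost at Q' = 15.7143: 8 + 0.7·15.7143 = 19.
ΔQ = 20.7692 − 15.7143 = 5.0549; wedge = 23.6 − 19 = 4.6.
Welfare loss = ½ × 5.0549 × 4.6 = 11.63.

11.63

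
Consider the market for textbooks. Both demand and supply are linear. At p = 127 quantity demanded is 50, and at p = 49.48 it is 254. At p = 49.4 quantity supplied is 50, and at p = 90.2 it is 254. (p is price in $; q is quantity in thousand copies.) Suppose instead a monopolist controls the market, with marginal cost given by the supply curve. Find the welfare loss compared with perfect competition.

$1534.90 thousand

Demand slope = (49.48 − 127)/(254 − 50) = −0.38, so p = 146 − 0.38q.
Supply slope = (90.2 − 49.4)/(254 − 50) = 0.2, so p = 39.4 + 0.2q.
Competitive equilibrium: 146 − 0.38q = 39.4 + 0.2q → q* = 183.7931, p* = 76.15862.
Marginal revenue: MR = 146 − 0.76q. Set MR = MC: 146 − 0.76q = 39.4 + 0.2q → q_m = 111.04167.
Price p_m = 146 − 0.38·111.04167 = 103.80417; MC(q_m) = 39.4 + 0.2·111.04167 = 61.60833.
Competitive q* = 183.7931, so Δq = 72.75143; wedge = 103.80417 − 61.60833 = 42.19584.
DWL = ½ × 72.75143 × 42.19584 = $1534.90 thousand.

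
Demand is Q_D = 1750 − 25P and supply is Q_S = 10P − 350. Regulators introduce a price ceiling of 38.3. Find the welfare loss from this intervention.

In inverse form: demand P = 70 − 0.04Q, supply P = 35 + 0.1Q.
Competitive equilibrium: 70 − 0.04Q = 35 + 0.1Q → Q* = 250, P* = 60.
At the ceiling P = 38.3, quantity supplied = (38.3 − 35)/0.1 = 33.
Willingness to pay at Q' = 33: 70 − 0.04·33 = 68.68.
ΔQ = 250 − 33 = 217; wedge = 68.68 − 38.3 = 30.38.
Welfare loss = ½ × 217 × 30.38 = 3296.23.

3296.23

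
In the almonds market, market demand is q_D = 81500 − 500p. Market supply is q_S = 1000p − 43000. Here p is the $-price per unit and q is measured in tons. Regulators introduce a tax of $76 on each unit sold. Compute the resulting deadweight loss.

In inverse form: demand p = 163 − 0.002q, supply p = 43 + 0.001q.
Competitive equilibrium: 163 − 0.002q = 43 + 0.001q → q* = 40000, p* = 83.
With the tax, the buyer price exceeds the seller price by 76: (163 − 0.002q) − (43 + 0.001q) = 76 → q' = 14666.6667.
Δq = 40000 − 14666.6667 = 25333.3333; the wedge equals the tax, 76.
Deadweight loss = ½ × 25333.3333 × 76 = $962666.67.

$962666.67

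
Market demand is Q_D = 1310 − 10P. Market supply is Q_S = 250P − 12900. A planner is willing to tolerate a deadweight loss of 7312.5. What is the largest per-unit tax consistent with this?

In inverse form: demand P = 131 − 0.1Q, supply P = 51.6 + 0.004Q.
Competitive equilibrium: 131 − 0.1Q = 51.6 + 0.004Q → Q* = 763.4615, P* = 54.6538.
A tax t gives ΔQ = t/0.104 and wedge t, so DWL = t²/0.208.
t²/0.208 = 7312.5 → t² = 1521 → t = 39.

39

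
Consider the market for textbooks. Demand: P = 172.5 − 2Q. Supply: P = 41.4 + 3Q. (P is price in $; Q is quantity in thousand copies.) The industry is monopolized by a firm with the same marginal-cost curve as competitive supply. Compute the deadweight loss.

$140.30 thousand

Competitive equilibrium: 172.5 − 2Q = 41.4 + 3Q → Q* = 26.22, P* = 120.06.
Marginal revenue: MR = 172.5 − 4Q. Set MR = MC: 172.5 − 4Q = 41.4 + 3Q → Q_m = 18.7286.
Price P_m = 172.5 − 2·18.7286 = 135.0428; MC(Q_m) = 41.4 + 3·18.7286 = 97.5858.
Competitive Q* = 26.22, so ΔQ = 7.4914; wedge = 135.0428 − 97.5858 = 37.457.
Welfare loss = ½ × 7.4914 × 37.457 = $140.30 thousand.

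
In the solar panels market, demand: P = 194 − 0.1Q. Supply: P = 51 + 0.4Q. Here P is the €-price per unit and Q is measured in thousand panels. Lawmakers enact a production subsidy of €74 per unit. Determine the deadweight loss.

Competitive equilibrium: 194 − 0.1Q = 51 + 0.4Q → Q* = 286, P* = 165.4.
The subsidy lowers effective supply by 74: P = 0.4Q − 23.
New quantity: 194 − 0.1Q = 0.4Q − 23 → Q' = 434.
Overproduction ΔQ = 434 − 286 = 148; wedge = subsidy = 74.
DWL = ½ × 148 × 74 = €5476 thousand.

€5476 thousand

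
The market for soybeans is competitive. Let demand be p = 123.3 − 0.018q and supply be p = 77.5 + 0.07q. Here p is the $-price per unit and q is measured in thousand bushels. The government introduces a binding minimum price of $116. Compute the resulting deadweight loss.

$580.88 thousand

Competitive equilibrium: 123.3 − 0.018q = 77.5 + 0.07q → q* = 520.4545, p* = 113.9318.
At the floor p = 116, quantity demanded = (123.3 − 116)/0.018 = 405.5556.
Sellers' marginal cost at q' = 405.5556: 77.5 + 0.07·405.5556 = 105.8889.
Δq = 520.4545 − 405.5556 = 114.8989; wedge = 116 − 105.8889 = 10.1111.
DWL = ½ × 114.8989 × 10.1111 = $580.88 thousand.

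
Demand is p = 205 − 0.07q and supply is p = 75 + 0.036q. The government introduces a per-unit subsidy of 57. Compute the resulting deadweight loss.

15325.47

Competitive equilibrium: 205 − 0.07q = 75 + 0.036q → q* = 1226.4151, p* = 119.1509.
The subsidy lowers effective supply by 57: p = 18 + 0.036q.
New quantity: 205 − 0.07q = 18 + 0.036q → q' = 1764.1509.
Overproduction Δq = 1764.1509 − 1226.4151 = 537.7358; wedge = subsidy = 57.
The triangle = ½ × 537.7358 × 57 = 15325.47.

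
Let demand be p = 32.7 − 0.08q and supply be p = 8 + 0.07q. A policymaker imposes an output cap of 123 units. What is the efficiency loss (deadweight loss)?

Competitive equilibrium: 32.7 − 0.08q = 8 + 0.07q → q* = 164.6667, p* = 19.5267.
At q = 123: demand price = 32.7 − 0.08·123 = 22.86; supply price = 8 + 0.07·123 = 16.61.
Δq = 164.6667 − 123 = 41.6667; wedge = 22.86 − 16.61 = 6.25.
The triangle = ½ × 41.6667 × 6.25 = 130.21.

130.21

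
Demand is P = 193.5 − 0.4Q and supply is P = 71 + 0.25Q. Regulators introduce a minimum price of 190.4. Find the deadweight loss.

Competitive equilibrium: 193.5 − 0.4Q = 71 + 0.25Q → Q* = 188.4615, P* = 118.1154.
At the floor P = 190.4, quantity demanded = (193.5 − 190.4)/0.4 = 7.75.
Sellers' marginal cost at Q' = 7.75: 71 + 0.25·7.75 = 72.9375.
ΔQ = 188.4615 − 7.75 = 180.7115; wedge = 190.4 − 72.9375 = 117.4625.
DWL = ½ × 180.7115 × 117.4625 = 10613.41.

10613.41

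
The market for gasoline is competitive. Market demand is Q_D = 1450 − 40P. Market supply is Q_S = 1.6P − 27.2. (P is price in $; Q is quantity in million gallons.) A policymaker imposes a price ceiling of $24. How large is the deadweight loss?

$110.22 million

In inverse form: demand P = 36.25 − 0.025Q, supply P = 17 + 0.625Q.
Competitive equilibrium: 36.25 − 0.025Q = 17 + 0.625Q → Q* = 29.6154, P* = 35.5096.
At the ceiling P = 24, quantity supplied = (24 − 17)/0.625 = 11.2.
Willingness to pay at Q' = 11.2: 36.25 − 0.025·11.2 = 35.97.
ΔQ = 29.6154 − 11.2 = 18.4154; wedge = 35.97 − 24 = 11.97.
The triangle = ½ × 18.4154 × 11.97 = $110.22 million.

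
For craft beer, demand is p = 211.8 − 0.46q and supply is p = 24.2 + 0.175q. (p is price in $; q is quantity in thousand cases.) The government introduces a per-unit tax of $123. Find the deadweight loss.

Competitive equilibrium: 211.8 − 0.46q = 24.2 + 0.175q → q* = 295.4331, p* = 75.9008.
With the tax, the buyer price exceeds the seller price by 123: (211.8 − 0.46q) − (24.2 + 0.175q) = 123 → q' = 101.7323.
Δq = 295.4331 − 101.7323 = 193.7008; the wedge equals the tax, 123.
DWL = ½ × 193.7008 × 123 = $11912.60 thousand.

$11912.60 thousand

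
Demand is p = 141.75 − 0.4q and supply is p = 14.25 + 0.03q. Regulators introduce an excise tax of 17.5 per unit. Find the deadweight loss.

Competitive equilibrium: 141.75 − 0.4q = 14.25 + 0.03q → q* = 296.5116, p* = 23.1453.
With the tax, the buyer price exceeds the seller price by 17.5: (141.75 − 0.4q) − (14.25 + 0.03q) = 17.5 → q' = 255.814.
Δq = 296.5116 − 255.814 = 40.6976; the wedge equals the tax, 17.5.
Deadweight loss = ½ × 40.6976 × 17.5 = 356.10.

356.10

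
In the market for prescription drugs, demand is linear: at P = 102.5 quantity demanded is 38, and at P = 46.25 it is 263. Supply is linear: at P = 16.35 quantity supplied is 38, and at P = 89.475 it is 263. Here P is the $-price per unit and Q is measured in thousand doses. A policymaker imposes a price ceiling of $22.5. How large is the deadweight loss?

Demand slope = (46.25 − 102.5)/(263 − 38) = −0.25, so P = 112 − 0.25Q.
Supply slope = (89.475 − 16.35)/(263 − 38) = 0.325, so P = 4 + 0.325Q.
Competitive equilibrium: 112 − 0.25Q = 4 + 0.325Q → Q* = 187.8261, P* = 65.0435.
At the ceiling P = 22.5, quantity supplied = (22.5 − 4)/0.325 = 56.9231.
Willingness to pay at Q' = 56.9231: 112 − 0.25·56.9231 = 97.7692.
ΔQ = 187.8261 − 56.9231 = 130.903; wedge = 97.7692 − 22.5 = 75.2692.
The triangle = ½ × 130.903 × 75.2692 = $4926.48 thousand.

$4926.48 thousand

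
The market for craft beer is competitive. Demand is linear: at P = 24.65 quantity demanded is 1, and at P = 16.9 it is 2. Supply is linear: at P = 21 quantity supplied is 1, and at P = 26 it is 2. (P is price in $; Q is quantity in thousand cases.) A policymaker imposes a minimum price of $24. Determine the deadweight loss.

$0.26 thousand

Demand slope = (16.9 − 24.65)/(2 − 1) = −7.75, so P = 32.4 − 7.75Q.
Supply slope = (26 − 21)/(2 − 1) = 5, so P = 16 + 5Q.
Competitive equilibrium: 32.4 − 7.75Q = 16 + 5Q → Q* = 1.2863, P* = 22.4314.
At the floor P = 24, quantity demanded = (32.4 − 24)/7.75 = 1.0839.
Sellers' marginal cost at Q' = 1.0839: 16 + 5·1.0839 = 21.4195.
ΔQ = 1.2863 − 1.0839 = 0.2024; wedge = 24 − 21.4195 = 2.5805.
Deadweight loss = ½ × 0.2024 × 2.5805 = $0.26 thousand.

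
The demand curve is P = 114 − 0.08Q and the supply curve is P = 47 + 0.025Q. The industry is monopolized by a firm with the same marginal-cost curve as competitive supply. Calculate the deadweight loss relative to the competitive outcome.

3997.30

Competitive equilibrium: 114 − 0.08Q = 47 + 0.025Q → Q* = 638.09524, P* = 62.95238.
Marginal revenue: MR = 114 − 0.16Q. Set MR = MC: 114 − 0.16Q = 47 + 0.025Q → Q_m = 362.16216.
Price P_m = 114 − 0.08·362.16216 = 85.02703; MC(Q_m) = 47 + 0.025·362.16216 = 56.05405.
Competitive Q* = 638.09524, so ΔQ = 275.93308; wedge = 85.02703 − 56.05405 = 28.97298.
The triangle = ½ × 275.93308 × 28.97298 = 3997.30.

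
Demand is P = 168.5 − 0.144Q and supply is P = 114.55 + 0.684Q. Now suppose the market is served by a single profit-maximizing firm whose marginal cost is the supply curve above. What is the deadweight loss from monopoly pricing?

38.58

Competitive equilibrium: 168.5 − 0.144Q = 114.55 + 0.684Q → Q* = 65.157, P* = 159.1174.
Marginal revenue: MR = 168.5 − 0.288Q. Set MR = MC: 168.5 − 0.288Q = 114.55 + 0.684Q → Q_m = 55.5041.
Price P_m = 168.5 − 0.144·55.5041 = 160.5074; MC(Q_m) = 114.55 + 0.684·55.5041 = 152.5148.
Competitive Q* = 65.157, so ΔQ = 9.6529; wedge = 160.5074 − 152.5148 = 7.9926.
Deadweight loss = ½ × 9.6529 × 7.9926 = 38.58.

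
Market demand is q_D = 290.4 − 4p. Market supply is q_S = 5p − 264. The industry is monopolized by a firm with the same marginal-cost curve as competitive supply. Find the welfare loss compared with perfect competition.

55.56

In inverse form: demand p = 72.6 − 0.25q, supply p = 52.8 + 0.2q.
Competitive equilibrium: 72.6 − 0.25q = 52.8 + 0.2q → q* = 44, p* = 61.6.
Marginal revenue: MR = 72.6 − 0.5q. Set MR = MC: 72.6 − 0.5q = 52.8 + 0.2q → q_m = 28.2857.
Price p_m = 72.6 − 0.25·28.2857 = 65.5286; MC(q_m) = 52.8 + 0.2·28.2857 = 58.4571.
Competitive q* = 44, so Δq = 15.7143; wedge = 65.5286 − 58.4571 = 7.0715.
The triangle = ½ × 15.7143 × 7.0715 = 55.56.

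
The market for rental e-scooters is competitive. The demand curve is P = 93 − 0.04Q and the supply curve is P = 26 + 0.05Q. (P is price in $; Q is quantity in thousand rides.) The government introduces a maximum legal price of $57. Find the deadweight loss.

$696.89 thousand

Competitive equilibrium: 93 − 0.04Q = 26 + 0.05Q → Q* = 744.4444, P* = 63.2222.
At the ceiling P = 57, quantity supplied = (57 − 26)/0.05 = 620.
Willingness to pay at Q' = 620: 93 − 0.04·620 = 68.2.
ΔQ = 744.4444 − 620 = 124.4444; wedge = 68.2 − 57 = 11.2.
DWL = ½ × 124.4444 × 11.2 = $696.89 thousand.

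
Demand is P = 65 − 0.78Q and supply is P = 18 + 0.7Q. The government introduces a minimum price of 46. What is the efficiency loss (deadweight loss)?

40.50

Competitive equilibrium: 65 − 0.78Q = 18 + 0.7Q → Q* = 31.7568, P* = 40.2297.
At the floor P = 46, quantity demanded = (65 − 46)/0.78 = 24.359.
Sellers' marginal cost at Q' = 24.359: 18 + 0.7·24.359 = 35.0513.
ΔQ = 31.7568 − 24.359 = 7.3978; wedge = 46 − 35.0513 = 10.9487.
DWL = ½ × 7.3978 × 10.9487 = 40.50.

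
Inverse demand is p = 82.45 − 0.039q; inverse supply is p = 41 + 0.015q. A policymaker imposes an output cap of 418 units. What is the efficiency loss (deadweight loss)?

Competitive equilibrium: 82.45 − 0.039q = 41 + 0.015q → q* = 767.5926, p* = 52.5139.
At q = 418: demand price = 82.45 − 0.039·418 = 66.148; supply price = 41 + 0.015·418 = 47.27.
Δq = 767.5926 − 418 = 349.5926; wedge = 66.148 − 47.27 = 18.878.
Welfare loss = ½ × 349.5926 × 18.878 = 3299.80.

3299.80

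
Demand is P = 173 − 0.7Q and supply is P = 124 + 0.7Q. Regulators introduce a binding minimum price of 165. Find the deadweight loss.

388.93

Competitive equilibrium: 173 − 0.7Q = 124 + 0.7Q → Q* = 35, P* = 148.5.
At the floor P = 165, quantity demanded = (173 − 165)/0.7 = 11.4286.
Sellers' marginal cost at Q' = 11.4286: 124 + 0.7·11.4286 = 132.
ΔQ = 35 − 11.4286 = 23.5714; wedge = 165 − 132 = 33.
DWL = ½ × 23.5714 × 33 = 388.93.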